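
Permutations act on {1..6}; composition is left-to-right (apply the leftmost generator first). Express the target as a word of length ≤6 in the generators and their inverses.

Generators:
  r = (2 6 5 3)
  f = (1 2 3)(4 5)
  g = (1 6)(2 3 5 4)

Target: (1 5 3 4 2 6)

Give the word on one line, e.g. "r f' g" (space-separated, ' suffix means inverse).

f' r' g f

  after f': (1 3 2)(4 5)
  after r': (1 5 4 6 2)
  after g: (1 4)(2 6 3 5)
  after f: (1 5 3 4 2 6)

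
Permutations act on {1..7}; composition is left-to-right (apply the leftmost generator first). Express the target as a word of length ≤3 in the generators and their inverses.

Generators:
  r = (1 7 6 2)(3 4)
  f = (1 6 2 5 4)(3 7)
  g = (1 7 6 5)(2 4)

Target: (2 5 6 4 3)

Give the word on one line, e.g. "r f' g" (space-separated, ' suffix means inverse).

r g'

  after r: (1 7 6 2)(3 4)
  after g': (2 5 6 4 3)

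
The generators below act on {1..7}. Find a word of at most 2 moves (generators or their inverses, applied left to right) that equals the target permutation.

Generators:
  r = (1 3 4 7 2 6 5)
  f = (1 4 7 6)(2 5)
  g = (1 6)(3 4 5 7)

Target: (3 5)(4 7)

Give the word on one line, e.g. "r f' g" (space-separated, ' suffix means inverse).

g' g'

  after g': (1 6)(3 7 5 4)
  after g': (3 5)(4 7)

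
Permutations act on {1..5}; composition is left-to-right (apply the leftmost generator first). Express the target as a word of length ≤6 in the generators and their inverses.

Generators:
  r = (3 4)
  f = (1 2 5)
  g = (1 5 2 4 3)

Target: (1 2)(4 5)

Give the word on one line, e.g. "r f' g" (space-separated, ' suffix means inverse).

r' g r g

  after r': (3 4)
  after g: (1 5 2 4)
  after r: (1 5 2 3 4)
  after g: (1 2)(4 5)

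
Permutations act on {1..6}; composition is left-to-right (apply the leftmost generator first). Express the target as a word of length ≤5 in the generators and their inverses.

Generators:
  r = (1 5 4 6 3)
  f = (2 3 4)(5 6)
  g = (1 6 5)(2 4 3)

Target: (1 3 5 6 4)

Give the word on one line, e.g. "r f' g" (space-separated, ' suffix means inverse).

  after r': (1 3 6 4 5)
  after g': (1 4 6 2 3)
  after f': (1 3)(4 5 6)
  after f': (1 2 4 6 3)
  after g': (1 3 5 6 4)

r' g' f' f' g'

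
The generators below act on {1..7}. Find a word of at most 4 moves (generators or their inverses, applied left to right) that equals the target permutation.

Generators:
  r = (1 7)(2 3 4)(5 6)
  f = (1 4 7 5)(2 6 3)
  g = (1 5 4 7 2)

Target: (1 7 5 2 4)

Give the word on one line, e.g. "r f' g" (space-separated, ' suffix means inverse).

  after g': (1 2 7 4 5)
  after g': (1 7 5 2 4)

g' g'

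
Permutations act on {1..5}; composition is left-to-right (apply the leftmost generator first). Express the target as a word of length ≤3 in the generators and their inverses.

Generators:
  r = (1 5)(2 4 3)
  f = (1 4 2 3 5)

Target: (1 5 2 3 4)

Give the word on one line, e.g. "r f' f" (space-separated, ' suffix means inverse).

  after f': (1 5 3 2 4)
  after r': (4 5)
  after r': (1 5 2 3 4)

f' r' r'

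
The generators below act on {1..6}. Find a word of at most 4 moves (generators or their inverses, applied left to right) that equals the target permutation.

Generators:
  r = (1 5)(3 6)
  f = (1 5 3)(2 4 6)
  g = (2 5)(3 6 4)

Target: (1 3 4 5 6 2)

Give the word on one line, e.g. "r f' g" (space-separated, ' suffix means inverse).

g f'

  after g: (2 5)(3 6 4)
  after f': (1 3 4 5 6 2)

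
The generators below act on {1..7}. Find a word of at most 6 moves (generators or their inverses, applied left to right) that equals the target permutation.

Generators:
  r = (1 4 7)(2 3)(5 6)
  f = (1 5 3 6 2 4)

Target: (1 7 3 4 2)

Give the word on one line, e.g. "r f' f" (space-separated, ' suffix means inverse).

  after r: (1 4 7)(2 3)(5 6)
  after f: (2 6 3 4 7 5)
  after r': (1 7 6 2 5 3)
  after f': (1 7 3 4 2)

r f r' f'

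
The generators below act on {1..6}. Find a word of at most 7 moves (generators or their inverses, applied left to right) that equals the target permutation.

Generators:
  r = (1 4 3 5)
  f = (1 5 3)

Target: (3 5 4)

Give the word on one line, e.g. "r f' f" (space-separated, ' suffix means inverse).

  after r': (1 5 3 4)
  after f': (3 4)
  after f': (1 3 4 5)
  after r: (1 5 4)
  after f': (3 5 4)

r' f' f' r f'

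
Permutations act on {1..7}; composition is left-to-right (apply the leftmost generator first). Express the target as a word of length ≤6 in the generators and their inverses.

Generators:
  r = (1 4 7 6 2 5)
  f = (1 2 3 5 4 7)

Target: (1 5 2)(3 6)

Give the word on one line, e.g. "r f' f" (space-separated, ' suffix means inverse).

f r' r' f' f'

  after f: (1 2 3 5 4 7)
  after r': (1 6 7 5)(2 3)
  after r': (1 7 2 3 6 4)
  after f': (1 4 7)(3 6 5)
  after f': (1 5 2)(3 6)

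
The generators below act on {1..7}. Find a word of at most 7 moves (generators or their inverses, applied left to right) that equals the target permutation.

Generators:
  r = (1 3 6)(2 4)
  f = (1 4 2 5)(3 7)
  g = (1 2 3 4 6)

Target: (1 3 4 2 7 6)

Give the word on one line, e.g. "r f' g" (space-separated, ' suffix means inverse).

r f' r' r' f

  after r: (1 3 6)(2 4)
  after f': (1 7 3 6 5 2)
  after r': (1 7)(2 6 5 4)
  after r': (1 7 6 5 2 3)
  after f: (1 3 4 2 7 6)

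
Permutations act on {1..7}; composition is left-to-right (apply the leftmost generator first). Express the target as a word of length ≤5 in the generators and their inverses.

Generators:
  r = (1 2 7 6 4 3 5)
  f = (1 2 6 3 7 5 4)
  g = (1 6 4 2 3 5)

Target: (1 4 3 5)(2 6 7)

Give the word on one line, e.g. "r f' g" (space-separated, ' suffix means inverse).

  after r': (1 5 3 4 6 7 2)
  after f: (1 4 3)(5 7 6)
  after g: (1 2 3 6)(4 5 7)
  after f: (1 6 2 7)
  after r: (1 4 3 5)(2 6 7)

r' f g f r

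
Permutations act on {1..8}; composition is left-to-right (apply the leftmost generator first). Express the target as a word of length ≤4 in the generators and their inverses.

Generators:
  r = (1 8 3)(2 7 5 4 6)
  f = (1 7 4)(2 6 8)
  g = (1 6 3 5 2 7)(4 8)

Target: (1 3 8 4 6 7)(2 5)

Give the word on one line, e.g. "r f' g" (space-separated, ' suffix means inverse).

f' r g f

  after f': (1 4 7)(2 8 6)
  after r: (1 6 7 8 2 3)(4 5)
  after g: (1 3 6)(2 5 8 7 4)
  after f: (1 3 8 4 6 7)(2 5)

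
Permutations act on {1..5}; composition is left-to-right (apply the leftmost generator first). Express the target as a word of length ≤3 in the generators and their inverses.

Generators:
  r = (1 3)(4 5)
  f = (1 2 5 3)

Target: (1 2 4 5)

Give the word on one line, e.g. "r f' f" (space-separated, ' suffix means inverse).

  after f: (1 2 5 3)
  after r': (1 2 4 5)

f r'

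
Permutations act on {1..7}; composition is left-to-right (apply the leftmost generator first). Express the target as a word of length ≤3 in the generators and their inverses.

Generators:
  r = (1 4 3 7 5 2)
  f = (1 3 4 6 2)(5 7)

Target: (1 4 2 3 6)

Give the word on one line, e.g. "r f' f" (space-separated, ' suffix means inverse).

  after f: (1 3 4 6 2)(5 7)
  after f: (1 4 2 3 6)

f f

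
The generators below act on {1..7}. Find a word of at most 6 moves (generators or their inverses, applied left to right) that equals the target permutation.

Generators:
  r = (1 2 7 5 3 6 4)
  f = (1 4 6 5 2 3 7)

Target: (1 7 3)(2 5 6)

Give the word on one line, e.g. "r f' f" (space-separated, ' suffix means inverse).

f' r' r' f'

  after f': (1 7 3 2 5 6 4)
  after r': (1 2 7 5 3)
  after r': (3 4 6)
  after f': (1 7 3)(2 5 6)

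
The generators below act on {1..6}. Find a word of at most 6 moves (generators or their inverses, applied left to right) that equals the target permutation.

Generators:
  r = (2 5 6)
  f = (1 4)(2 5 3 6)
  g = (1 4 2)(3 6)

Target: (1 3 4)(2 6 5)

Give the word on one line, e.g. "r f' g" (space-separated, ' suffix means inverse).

  after f': (1 4)(2 6 3 5)
  after g: (1 2 3 5)
  after r': (1 6 5)(2 3)
  after g': (1 3 4)(2 6 5)

f' g r' g'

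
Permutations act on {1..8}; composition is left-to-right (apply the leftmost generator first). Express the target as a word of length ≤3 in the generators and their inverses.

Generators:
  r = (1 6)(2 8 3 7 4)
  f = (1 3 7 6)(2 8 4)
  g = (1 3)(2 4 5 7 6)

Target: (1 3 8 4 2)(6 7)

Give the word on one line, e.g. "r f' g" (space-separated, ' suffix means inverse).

f r f'

  after f: (1 3 7 6)(2 8 4)
  after r: (1 7)(2 3 4 8)
  after f': (1 3 8 4 2)(6 7)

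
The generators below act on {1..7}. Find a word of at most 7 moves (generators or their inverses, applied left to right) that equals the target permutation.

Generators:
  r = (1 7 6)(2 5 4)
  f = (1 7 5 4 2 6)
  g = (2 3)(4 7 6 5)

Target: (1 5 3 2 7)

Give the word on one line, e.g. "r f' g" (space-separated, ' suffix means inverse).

  after r': (1 6 7)(2 4 5)
  after g: (1 5 3 2 7)
  after r': (1 2)(3 4 5)(6 7)
  after r': (1 4 2 6)(3 5)
  after r': (1 5 3 2 7)

r' g r' r' r'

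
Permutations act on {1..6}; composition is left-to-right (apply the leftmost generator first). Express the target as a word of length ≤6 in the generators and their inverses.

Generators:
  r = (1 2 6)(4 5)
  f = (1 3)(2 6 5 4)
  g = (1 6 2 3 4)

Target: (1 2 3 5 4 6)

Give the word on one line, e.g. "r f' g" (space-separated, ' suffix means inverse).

f g' r g

  after f: (1 3)(2 6 5 4)
  after g': (1 2)(3 4 6 5)
  after r: (1 6 4)(3 5)
  after g: (1 2 3 5 4 6)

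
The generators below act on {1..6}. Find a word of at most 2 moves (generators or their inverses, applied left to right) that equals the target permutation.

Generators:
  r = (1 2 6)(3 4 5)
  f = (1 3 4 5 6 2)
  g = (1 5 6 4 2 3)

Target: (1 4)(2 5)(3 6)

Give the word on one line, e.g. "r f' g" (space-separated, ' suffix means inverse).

  after g': (1 3 2 4 6 5)
  after r: (1 4)(2 5)(3 6)

g' r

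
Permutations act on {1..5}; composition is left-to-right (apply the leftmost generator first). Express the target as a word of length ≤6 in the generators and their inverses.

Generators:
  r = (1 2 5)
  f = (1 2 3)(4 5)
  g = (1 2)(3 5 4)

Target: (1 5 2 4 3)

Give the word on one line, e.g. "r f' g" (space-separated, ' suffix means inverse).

  after r: (1 2 5)
  after f': (2 4 5 3)
  after f': (1 3)(2 5)
  after g': (1 4 5)(2 3)
  after g': (1 5 2 4 3)

r f' f' g' g'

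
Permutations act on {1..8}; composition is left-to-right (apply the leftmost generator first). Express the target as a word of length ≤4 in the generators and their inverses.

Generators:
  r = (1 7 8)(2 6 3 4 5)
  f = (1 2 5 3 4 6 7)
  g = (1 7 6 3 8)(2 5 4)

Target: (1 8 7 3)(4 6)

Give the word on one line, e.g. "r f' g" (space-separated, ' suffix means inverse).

  after g: (1 7 6 3 8)(2 5 4)
  after r: (1 8 7 3)(4 6)

g r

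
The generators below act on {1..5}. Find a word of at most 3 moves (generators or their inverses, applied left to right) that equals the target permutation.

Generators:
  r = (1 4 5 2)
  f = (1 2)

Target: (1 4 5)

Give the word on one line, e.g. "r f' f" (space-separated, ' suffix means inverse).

r f

  after r: (1 4 5 2)
  after f: (1 4 5)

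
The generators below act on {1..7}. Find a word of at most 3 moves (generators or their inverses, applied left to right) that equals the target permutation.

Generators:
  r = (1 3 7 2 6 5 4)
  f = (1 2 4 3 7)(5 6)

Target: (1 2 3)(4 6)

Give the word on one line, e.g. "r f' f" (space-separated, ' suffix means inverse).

f' r

  after f': (1 7 3 4 2)(5 6)
  after r: (1 2 3)(4 6)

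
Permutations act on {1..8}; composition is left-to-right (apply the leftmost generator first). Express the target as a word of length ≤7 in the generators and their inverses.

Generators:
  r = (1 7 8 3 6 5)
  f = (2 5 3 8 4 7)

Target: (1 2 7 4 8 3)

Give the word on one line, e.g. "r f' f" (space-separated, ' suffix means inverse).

f' f' r' f' r'

  after f': (2 7 4 8 3 5)
  after f': (2 4 3)(5 7 8)
  after r': (1 5)(2 4 8 6 3)
  after f': (1 2 8 6 5)(3 7 4)
  after r': (1 2 7 4 8 3)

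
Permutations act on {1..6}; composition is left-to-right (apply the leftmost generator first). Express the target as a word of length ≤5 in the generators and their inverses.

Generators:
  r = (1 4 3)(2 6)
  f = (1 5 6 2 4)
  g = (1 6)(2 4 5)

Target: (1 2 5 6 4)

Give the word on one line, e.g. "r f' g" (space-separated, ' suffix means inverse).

f g' g'

  after f: (1 5 6 2 4)
  after g': (1 4 6 5)
  after g': (1 2 5 6 4)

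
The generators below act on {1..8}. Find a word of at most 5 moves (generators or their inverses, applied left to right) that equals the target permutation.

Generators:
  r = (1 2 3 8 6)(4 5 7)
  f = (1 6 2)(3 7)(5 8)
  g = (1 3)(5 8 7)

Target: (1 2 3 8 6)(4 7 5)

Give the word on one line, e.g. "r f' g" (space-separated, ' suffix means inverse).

r' r' r' r'

  after r': (1 6 8 3 2)(4 7 5)
  after r': (1 8 2 6 3)(4 5 7)
  after r': (1 3 6 2 8)
  after r': (1 2 3 8 6)(4 7 5)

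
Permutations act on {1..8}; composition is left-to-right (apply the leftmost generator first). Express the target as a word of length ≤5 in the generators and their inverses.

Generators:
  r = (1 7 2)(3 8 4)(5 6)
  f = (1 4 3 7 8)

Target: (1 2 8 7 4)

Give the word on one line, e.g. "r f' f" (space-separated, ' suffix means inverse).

  after r': (1 2 7)(3 4 8)(5 6)
  after r': (1 7 2)(3 8 4)
  after r': (5 6)
  after r': (1 2 7)(3 4 8)
  after f: (1 2 8 7 4)

r' r' r' r' f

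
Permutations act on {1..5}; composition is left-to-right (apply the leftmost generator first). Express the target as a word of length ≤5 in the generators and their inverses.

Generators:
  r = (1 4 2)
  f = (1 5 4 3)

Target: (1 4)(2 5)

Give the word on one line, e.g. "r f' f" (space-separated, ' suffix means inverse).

  after f: (1 5 4 3)
  after r: (1 5 2)(3 4)
  after f: (1 4)(2 5)

f r f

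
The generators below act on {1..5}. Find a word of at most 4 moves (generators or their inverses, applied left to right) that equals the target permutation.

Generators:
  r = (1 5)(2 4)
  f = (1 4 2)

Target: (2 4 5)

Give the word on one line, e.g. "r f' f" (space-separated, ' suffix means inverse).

r f r

  after r: (1 5)(2 4)
  after f: (1 5 4)
  after r: (2 4 5)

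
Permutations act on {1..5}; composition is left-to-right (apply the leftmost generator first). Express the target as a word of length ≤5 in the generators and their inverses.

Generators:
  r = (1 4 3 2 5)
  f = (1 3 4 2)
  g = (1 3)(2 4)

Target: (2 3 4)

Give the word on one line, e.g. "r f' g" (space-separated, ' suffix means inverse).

  after r': (1 5 2 3 4)
  after f: (1 5)(2 4 3)
  after r': (1 2)
  after f: (2 3 4)

r' f r' f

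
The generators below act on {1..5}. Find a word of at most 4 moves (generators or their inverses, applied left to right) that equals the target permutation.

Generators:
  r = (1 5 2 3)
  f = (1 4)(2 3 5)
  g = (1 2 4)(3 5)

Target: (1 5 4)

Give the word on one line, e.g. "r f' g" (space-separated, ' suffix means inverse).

r' f

  after r': (1 3 2 5)
  after f: (1 5 4)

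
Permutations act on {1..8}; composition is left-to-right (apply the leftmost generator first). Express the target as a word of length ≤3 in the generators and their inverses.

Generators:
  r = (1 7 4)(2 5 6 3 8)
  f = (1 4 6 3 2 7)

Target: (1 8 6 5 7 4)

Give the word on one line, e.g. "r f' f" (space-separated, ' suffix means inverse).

r f' r'

  after r: (1 7 4)(2 5 6 3 8)
  after f': (1 2 5 4 7)(3 8)
  after r': (1 8 6 5 7 4)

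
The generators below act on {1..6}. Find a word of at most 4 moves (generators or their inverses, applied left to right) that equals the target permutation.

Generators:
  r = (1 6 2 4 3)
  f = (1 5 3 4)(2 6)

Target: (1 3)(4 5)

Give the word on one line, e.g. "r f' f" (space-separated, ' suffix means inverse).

f' f'

  after f': (1 4 3 5)(2 6)
  after f': (1 3)(4 5)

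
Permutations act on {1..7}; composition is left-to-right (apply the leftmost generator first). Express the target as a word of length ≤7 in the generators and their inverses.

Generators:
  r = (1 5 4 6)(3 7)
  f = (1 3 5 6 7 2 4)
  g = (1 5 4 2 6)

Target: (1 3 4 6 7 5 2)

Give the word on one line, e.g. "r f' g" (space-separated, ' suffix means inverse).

g r r f' f'

  after g: (1 5 4 2 6)
  after r: (1 4 2)(3 7)(5 6)
  after r: (1 6 4 2 5)
  after f': (1 5 4 7 6 2 3)
  after f': (1 3 4 6 7 5 2)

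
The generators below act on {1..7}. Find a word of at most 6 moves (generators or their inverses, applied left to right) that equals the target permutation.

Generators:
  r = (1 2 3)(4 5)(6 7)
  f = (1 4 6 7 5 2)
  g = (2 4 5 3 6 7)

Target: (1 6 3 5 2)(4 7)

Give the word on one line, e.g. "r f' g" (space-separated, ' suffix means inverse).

  after f: (1 4 6 7 5 2)
  after g: (1 5 4 7 3 6 2)
  after r: (1 4 6 3 7)
  after f: (1 6 3 5 2)(4 7)

f g r f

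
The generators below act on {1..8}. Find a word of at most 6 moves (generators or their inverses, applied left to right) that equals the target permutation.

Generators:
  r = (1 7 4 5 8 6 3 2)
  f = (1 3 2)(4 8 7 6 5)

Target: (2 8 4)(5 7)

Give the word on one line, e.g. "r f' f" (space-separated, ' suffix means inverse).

  after r: (1 7 4 5 8 6 3 2)
  after f': (1 8 7 5 4 6)
  after f': (1 4 7 6 2 3)
  after r': (1 7 8 5 4)(2 6 3)
  after r': (2 8 4)(5 7)

r f' f' r' r'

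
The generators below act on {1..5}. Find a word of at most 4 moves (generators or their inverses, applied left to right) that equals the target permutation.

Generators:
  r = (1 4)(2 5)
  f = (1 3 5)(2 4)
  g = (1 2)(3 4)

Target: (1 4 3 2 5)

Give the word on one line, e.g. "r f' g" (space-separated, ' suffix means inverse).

f' r f'

  after f': (1 5 3)(2 4)
  after r: (1 2)(3 4 5)
  after f': (1 4 3 2 5)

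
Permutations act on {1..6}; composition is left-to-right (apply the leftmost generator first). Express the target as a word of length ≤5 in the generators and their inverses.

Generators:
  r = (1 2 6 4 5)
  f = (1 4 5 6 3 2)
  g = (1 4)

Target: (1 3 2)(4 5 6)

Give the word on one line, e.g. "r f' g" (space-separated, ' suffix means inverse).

  after f: (1 4 5 6 3 2)
  after g: (2 4 5 6 3)
  after f': (1 2)
  after f': (1 3 6 5 4)
  after r': (1 3 2)(4 5 6)

f g f' f' r'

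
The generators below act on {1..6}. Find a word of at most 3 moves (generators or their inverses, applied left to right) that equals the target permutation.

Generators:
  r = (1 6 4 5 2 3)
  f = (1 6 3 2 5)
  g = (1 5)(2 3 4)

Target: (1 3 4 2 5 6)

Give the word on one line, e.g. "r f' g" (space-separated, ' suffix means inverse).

f' r f'

  after f': (1 5 2 3 6)
  after r: (1 2)(3 4 5)
  after f': (1 3 4 2 5 6)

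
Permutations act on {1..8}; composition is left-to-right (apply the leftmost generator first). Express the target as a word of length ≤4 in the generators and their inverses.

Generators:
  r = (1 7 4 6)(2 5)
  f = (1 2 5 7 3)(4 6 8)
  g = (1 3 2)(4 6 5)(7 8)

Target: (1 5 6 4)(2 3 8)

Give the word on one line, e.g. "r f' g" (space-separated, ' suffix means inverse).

f' g r'

  after f': (1 3 7 5 2)(4 8 6)
  after g: (1 2 3 8 5)(4 7)
  after r': (1 5 6 4)(2 3 8)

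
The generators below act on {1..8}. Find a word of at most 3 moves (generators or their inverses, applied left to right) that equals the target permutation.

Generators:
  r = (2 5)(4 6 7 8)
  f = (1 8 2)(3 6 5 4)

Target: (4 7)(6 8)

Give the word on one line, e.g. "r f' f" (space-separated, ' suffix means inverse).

r r

  after r: (2 5)(4 6 7 8)
  after r: (4 7)(6 8)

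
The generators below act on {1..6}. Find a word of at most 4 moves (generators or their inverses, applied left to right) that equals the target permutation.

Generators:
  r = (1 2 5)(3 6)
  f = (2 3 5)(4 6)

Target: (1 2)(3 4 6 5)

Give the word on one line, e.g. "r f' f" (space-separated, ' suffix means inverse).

r' f

  after r': (1 5 2)(3 6)
  after f: (1 2)(3 4 6 5)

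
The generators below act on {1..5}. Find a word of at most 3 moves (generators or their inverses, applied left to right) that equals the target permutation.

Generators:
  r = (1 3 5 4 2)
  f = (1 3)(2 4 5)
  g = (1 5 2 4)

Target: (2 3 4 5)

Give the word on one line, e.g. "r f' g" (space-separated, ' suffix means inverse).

r f'

  after r: (1 3 5 4 2)
  after f': (2 3 4 5)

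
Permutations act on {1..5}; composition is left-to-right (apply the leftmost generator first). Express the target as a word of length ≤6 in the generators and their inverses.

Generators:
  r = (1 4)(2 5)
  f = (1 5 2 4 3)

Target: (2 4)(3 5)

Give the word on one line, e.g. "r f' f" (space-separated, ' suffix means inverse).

r f' f' f'

  after r: (1 4)(2 5)
  after f': (1 2)(3 4)
  after f': (1 5)(2 3)
  after f': (2 4)(3 5)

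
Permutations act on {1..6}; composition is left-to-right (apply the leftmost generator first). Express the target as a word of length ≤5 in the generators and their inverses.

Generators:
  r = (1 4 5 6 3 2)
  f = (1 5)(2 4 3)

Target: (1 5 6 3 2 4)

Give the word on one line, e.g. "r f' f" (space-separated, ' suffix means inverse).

f r f' f' r'

  after f: (1 5)(2 4 3)
  after r: (1 6 3)(2 5 4)
  after f': (1 6 4 3 5 2)
  after f': (1 6 2 5 3)
  after r': (1 5 6 3 2 4)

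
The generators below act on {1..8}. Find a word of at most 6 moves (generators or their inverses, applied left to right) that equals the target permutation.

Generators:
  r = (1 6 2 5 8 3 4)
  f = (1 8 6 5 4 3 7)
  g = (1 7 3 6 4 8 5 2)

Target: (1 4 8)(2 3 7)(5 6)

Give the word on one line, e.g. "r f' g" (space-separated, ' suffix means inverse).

g' f f r f

  after g': (1 2 5 8 4 6 3 7)
  after f: (1 2 4 5 6 7 8 3)
  after f: (1 2 3 8 7 6)
  after r: (1 5 8 7 2 4)
  after f: (1 4 8)(2 3 7)(5 6)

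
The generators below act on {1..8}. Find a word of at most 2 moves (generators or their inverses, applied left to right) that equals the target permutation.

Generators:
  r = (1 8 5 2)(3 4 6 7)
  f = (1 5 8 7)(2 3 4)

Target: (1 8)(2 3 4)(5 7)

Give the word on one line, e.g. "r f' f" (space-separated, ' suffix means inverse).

  after f': (1 7 8 5)(2 4 3)
  after f': (1 8)(2 3 4)(5 7)

f' f'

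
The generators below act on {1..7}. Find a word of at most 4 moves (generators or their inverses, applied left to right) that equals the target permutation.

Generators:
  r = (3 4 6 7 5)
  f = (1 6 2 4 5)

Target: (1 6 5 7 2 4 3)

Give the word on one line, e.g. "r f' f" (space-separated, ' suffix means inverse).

r' f

  after r': (3 5 7 6 4)
  after f: (1 6 5 7 2 4 3)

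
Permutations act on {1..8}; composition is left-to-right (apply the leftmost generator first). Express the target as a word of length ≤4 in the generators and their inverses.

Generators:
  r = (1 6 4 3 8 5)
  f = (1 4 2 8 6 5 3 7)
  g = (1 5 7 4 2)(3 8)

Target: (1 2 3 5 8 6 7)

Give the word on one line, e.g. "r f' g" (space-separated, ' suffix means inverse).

  after f': (1 7 3 5 6 8 2 4)
  after g: (1 4 5 6 3 7 8)
  after f: (1 2 8 4 3)(6 7)
  after r': (1 2 3 5 8 6 7)

f' g f r'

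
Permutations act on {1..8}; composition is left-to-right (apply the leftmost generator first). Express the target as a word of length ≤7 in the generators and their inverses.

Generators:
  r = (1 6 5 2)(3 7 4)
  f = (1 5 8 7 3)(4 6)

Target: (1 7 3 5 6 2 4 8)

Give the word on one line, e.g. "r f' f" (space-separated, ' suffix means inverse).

f' f' r r f'

  after f': (1 3 7 8 5)(4 6)
  after f': (1 7 5 3 8)
  after r: (1 4 3 8 6 5 7 2)
  after r: (1 3 8 5 4 7)(2 6)
  after f': (1 7 3 5 6 2 4 8)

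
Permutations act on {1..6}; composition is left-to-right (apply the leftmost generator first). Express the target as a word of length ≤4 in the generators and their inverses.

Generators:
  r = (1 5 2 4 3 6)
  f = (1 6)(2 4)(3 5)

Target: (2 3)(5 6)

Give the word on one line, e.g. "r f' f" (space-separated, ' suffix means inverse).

  after r': (1 6 3 4 2 5)
  after f: (2 3)(5 6)

r' f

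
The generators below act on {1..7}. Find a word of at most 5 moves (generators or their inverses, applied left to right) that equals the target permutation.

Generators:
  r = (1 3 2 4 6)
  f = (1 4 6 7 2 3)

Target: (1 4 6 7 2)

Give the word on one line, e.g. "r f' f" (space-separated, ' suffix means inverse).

  after r: (1 3 2 4 6)
  after f: (2 6 4 7)
  after r': (1 6 2 4 7 3)
  after f': (1 4 6 7 2)

r f r' f'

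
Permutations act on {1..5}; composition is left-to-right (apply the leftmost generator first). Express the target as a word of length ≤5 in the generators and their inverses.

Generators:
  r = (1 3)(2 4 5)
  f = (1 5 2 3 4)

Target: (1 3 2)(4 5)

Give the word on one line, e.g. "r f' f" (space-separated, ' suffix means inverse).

f f r f'

  after f: (1 5 2 3 4)
  after f: (1 2 4 5 3)
  after r: (1 4 2 5)
  after f': (1 3 2)(4 5)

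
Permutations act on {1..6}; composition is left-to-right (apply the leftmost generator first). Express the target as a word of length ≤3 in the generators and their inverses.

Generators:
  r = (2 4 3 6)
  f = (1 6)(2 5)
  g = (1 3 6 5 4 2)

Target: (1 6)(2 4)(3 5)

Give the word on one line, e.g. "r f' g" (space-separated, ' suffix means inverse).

r g r

  after r: (2 4 3 6)
  after g: (1 3 5 4 6)
  after r: (1 6)(2 4)(3 5)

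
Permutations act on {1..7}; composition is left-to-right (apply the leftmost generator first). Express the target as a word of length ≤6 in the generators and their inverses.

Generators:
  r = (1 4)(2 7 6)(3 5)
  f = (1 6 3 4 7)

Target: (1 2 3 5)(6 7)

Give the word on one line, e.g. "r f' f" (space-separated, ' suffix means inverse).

r f' f' r' r'

  after r: (1 4)(2 7 6)(3 5)
  after f': (1 3 5 6 2 4 7)
  after f': (1 6 2 3 5)
  after r': (1 7 2 5 4)
  after r': (1 2 3 5)(6 7)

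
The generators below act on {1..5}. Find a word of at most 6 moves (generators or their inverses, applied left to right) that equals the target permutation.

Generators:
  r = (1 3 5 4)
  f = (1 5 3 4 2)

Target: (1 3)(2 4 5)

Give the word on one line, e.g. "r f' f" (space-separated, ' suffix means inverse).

  after r: (1 3 5 4)
  after r: (1 5)(3 4)
  after f: (1 3 2)
  after r: (1 5 4)(2 3)
  after f: (1 3)(2 4 5)

r r f r f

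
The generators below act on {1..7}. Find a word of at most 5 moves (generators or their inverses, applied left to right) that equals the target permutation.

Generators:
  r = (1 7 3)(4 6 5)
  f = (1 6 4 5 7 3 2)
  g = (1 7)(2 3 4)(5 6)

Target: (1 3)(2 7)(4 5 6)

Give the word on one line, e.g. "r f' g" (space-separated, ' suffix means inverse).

g f f g

  after g: (1 7)(2 3 4)(5 6)
  after f: (1 3 5 4)(6 7)
  after f: (1 2)(3 7 4 6)
  after g: (1 3)(2 7)(4 5 6)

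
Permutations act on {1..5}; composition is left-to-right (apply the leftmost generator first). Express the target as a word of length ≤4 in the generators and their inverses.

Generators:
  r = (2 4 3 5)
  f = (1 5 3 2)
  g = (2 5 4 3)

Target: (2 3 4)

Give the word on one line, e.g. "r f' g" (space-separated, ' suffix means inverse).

  after r: (2 4 3 5)
  after g: (2 3 4)

r g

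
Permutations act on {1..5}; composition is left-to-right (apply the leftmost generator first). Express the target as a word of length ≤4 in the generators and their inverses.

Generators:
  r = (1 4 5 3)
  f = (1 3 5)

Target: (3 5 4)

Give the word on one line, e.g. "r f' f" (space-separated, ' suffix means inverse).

  after f': (1 5 3)
  after r': (1 4)
  after r': (3 5 4)

f' r' r'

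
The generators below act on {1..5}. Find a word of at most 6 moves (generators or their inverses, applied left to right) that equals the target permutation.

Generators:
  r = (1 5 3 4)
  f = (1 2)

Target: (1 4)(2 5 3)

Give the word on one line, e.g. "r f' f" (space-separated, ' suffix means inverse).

f' r r f' r'

  after f': (1 2)
  after r: (1 2 5 3 4)
  after r: (1 2 3)(4 5)
  after f': (2 3)(4 5)
  after r': (1 4)(2 5 3)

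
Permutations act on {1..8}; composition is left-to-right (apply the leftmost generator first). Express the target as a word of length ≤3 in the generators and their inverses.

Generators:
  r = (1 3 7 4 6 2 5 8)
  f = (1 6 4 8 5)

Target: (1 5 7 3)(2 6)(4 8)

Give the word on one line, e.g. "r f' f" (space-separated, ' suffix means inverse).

  after f': (1 5 8 4 6)
  after f': (1 8 6 5 4)
  after r': (1 5 7 3)(2 6)(4 8)

f' f' r'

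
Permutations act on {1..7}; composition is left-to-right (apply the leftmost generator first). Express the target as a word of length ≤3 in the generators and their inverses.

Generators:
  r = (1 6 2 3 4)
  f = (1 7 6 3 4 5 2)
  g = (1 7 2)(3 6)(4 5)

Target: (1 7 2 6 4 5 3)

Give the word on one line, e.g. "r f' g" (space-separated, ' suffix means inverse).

f r

  after f: (1 7 6 3 4 5 2)
  after r: (1 7 2 6 4 5 3)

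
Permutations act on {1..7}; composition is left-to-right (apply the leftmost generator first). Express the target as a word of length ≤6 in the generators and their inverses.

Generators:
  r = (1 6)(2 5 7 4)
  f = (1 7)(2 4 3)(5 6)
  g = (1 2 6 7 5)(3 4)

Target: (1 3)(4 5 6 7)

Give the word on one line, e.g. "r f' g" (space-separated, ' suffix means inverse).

  after r: (1 6)(2 5 7 4)
  after g: (1 7 3 4 6 2)
  after r: (1 4)(2 6 5 7 3)
  after g': (1 3)(4 5 6 7)

r g r g'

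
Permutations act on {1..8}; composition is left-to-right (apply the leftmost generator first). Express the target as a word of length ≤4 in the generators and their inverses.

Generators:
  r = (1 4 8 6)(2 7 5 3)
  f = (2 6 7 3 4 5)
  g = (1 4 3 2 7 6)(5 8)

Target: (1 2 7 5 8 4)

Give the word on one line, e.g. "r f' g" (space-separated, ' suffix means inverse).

  after g': (1 6 7 2 3 4)(5 8)
  after f': (1 2 7 5 8 4)

g' f'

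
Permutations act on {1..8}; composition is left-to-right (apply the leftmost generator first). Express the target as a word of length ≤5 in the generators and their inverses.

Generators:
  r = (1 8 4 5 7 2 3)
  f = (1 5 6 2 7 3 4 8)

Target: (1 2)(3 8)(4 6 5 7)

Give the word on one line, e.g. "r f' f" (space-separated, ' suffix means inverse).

  after r: (1 8 4 5 7 2 3)
  after f: (2 4 6)(3 5)
  after r': (1 3 4 6 7 5 2 8)
  after r': (1 2)(3 8)(4 6 5 7)

r f r' r'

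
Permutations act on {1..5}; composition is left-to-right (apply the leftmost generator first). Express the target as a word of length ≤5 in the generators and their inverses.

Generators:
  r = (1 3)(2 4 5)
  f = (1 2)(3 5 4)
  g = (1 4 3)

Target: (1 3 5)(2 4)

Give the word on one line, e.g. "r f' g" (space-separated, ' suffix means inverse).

  after f: (1 2)(3 5 4)
  after f: (3 4 5)
  after r: (1 3 5)(2 4)

f f r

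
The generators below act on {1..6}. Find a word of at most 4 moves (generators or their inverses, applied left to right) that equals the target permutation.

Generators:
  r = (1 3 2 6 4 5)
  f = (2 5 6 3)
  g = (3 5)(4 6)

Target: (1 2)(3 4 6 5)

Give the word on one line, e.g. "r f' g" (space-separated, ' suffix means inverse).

  after g': (3 5)(4 6)
  after r': (1 5)(2 3 4)
  after g: (1 3 6 4 2 5)
  after r: (1 2)(3 4 6 5)

g' r' g r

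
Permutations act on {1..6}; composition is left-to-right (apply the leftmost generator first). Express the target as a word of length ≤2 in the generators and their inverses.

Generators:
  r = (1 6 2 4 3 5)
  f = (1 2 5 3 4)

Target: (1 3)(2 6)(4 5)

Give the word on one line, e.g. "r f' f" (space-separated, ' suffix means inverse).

  after f': (1 4 3 5 2)
  after r: (1 3)(2 6)(4 5)

f' r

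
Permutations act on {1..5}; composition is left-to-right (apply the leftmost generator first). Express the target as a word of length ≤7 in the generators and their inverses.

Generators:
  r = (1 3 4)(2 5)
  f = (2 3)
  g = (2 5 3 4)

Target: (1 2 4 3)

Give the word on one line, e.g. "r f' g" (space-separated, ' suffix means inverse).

  after f: (2 3)
  after r': (1 4 3 5 2)
  after r': (1 3 2 4)
  after g': (1 5 2 3 4)
  after r: (1 2 4 3)

f r' r' g' r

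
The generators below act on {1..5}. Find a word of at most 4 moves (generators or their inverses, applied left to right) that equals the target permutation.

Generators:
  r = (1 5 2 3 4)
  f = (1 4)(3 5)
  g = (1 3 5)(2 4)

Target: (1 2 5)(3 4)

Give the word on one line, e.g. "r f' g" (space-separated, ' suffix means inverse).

  after g: (1 3 5)(2 4)
  after r': (1 2 3)(4 5)
  after f: (1 2 5)(3 4)

g r' f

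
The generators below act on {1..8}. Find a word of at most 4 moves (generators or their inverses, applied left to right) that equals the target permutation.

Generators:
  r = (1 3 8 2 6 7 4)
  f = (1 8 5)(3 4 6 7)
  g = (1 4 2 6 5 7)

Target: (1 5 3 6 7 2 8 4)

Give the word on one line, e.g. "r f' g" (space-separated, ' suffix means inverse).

f' r'

  after f': (1 5 8)(3 7 6 4)
  after r': (1 5 3 6 7 2 8 4)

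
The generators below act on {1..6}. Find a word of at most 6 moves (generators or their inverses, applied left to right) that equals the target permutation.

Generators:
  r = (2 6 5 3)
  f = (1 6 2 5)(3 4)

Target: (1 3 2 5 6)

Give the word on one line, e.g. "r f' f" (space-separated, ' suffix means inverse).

  after r': (2 3 5 6)
  after f: (1 6 5 2 4 3)
  after f: (1 2 3 6)
  after r': (1 3 2 5 6)

r' f f r'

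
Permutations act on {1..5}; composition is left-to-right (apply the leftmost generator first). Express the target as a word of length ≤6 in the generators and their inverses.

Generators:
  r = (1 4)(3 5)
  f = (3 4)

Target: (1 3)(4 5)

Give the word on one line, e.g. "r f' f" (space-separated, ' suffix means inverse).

f' r' f' r' r'

  after f': (3 4)
  after r': (1 4 5 3)
  after f': (1 3)(4 5)
  after r': (1 5)(3 4)
  after r': (1 3)(4 5)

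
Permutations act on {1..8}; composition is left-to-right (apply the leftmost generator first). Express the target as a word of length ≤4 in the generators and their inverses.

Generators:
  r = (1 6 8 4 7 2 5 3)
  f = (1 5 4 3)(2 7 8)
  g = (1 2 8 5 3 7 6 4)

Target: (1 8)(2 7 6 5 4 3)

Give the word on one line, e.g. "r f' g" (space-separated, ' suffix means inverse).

  after g: (1 2 8 5 3 7 6 4)
  after f': (1 8)(2 7 6 5 4 3)

g f'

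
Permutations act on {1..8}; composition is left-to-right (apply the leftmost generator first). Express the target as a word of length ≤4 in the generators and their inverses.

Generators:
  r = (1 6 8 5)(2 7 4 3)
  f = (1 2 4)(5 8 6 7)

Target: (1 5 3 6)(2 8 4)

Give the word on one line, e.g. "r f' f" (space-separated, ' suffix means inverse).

  after r: (1 6 8 5)(2 7 4 3)
  after f': (1 8 7 2 6 5 4 3)
  after r: (1 5 3 6)(2 8 4)

r f' r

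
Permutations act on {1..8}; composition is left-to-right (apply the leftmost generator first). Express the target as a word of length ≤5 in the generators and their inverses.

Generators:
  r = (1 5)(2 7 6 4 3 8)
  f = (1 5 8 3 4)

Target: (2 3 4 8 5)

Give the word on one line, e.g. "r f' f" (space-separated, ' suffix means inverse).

  after f': (1 4 3 8 5)
  after r': (1 6 7 2 8)
  after f: (1 6 7 2 3 4)(5 8)
  after r: (1 4 5 2 8)
  after f: (2 3 4 8 5)

f' r' f r f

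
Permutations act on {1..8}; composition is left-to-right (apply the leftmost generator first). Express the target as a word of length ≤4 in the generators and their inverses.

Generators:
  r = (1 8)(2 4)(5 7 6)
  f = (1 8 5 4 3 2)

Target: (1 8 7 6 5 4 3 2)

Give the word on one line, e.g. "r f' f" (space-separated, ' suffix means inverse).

  after f: (1 8 5 4 3 2)
  after r': (2 8 6 7 5)(3 4)
  after r': (1 8 7 6 5 4 3 2)

f r' r'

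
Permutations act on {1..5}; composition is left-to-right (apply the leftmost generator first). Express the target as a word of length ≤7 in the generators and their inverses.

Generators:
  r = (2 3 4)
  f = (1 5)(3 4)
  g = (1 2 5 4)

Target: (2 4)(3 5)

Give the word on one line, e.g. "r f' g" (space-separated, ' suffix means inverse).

  after g: (1 2 5 4)
  after r': (1 4)(2 5 3)
  after f': (1 3 2)(4 5)
  after f': (1 4)(2 5 3)
  after g: (2 4)(3 5)

g r' f' f' g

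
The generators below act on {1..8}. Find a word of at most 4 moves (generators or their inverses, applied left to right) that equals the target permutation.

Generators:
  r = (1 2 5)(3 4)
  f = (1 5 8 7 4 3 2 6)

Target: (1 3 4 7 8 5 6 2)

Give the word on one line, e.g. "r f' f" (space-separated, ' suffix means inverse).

  after r': (1 5 2)(3 4)
  after r': (1 2 5)
  after f': (1 3 4 7 8 5 6 2)

r' r' f'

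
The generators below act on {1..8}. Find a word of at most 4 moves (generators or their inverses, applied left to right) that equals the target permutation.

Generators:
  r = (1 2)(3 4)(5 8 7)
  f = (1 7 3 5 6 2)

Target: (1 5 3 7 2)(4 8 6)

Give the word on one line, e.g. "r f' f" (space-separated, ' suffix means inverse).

  after f': (1 2 6 5 3 7)
  after r': (2 6 7)(3 8 5 4)
  after f: (1 7)(3 8 6)(4 5)
  after r: (1 5 3 7 2)(4 8 6)

f' r' f r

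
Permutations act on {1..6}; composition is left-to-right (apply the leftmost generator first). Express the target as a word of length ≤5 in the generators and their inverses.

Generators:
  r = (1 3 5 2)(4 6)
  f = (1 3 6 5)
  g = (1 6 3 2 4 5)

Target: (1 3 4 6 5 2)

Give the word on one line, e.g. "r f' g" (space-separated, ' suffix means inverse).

  after r: (1 3 5 2)(4 6)
  after g': (1 6 2 5 3 4)
  after g': (2 4 5 6 3)
  after r': (1 2 6)(3 5 4)
  after g': (1 3 4 6 5 2)

r g' g' r' g'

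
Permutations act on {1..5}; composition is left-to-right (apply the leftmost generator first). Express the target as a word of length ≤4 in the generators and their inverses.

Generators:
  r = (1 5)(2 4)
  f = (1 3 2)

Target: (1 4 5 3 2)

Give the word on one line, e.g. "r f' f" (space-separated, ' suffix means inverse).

  after f: (1 3 2)
  after r: (1 3 4 2 5)
  after f: (1 2 5 3 4)
  after r: (1 4 5 3 2)

f r f r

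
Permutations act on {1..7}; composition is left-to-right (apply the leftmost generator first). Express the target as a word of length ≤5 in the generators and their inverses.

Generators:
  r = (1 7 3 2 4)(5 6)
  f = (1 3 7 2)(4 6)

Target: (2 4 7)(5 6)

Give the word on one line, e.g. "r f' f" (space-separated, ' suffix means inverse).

  after r: (1 7 3 2 4)(5 6)
  after f: (1 2 6 5 4 3)
  after f: (2 4 7)(5 6)

r f f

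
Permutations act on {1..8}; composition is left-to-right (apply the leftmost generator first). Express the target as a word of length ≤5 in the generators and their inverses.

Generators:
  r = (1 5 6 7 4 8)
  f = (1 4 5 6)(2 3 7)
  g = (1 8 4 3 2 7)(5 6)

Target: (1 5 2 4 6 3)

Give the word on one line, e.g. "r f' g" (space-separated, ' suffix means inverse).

f' g r f'

  after f': (1 6 5 4)(2 7 3)
  after g: (1 5 3 7 2)(4 8)
  after r: (1 6 7 2 5 3 4)
  after f': (1 5 2 4 6 3)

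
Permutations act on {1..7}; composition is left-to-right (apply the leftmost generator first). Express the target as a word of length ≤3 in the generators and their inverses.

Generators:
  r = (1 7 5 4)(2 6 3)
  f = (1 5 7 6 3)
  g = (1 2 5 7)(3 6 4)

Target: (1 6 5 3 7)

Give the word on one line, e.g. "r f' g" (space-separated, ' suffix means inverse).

f' f'

  after f': (1 3 6 7 5)
  after f': (1 6 5 3 7)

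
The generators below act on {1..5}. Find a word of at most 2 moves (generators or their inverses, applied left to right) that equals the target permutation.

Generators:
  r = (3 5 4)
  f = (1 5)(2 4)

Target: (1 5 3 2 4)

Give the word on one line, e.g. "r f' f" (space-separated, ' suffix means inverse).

r' f

  after r': (3 4 5)
  after f: (1 5 3 2 4)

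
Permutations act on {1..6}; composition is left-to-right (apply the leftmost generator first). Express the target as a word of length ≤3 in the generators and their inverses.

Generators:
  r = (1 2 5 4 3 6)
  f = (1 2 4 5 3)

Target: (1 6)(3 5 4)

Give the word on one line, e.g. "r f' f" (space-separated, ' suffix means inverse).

r' f

  after r': (1 6 3 4 5 2)
  after f: (1 6)(3 5 4)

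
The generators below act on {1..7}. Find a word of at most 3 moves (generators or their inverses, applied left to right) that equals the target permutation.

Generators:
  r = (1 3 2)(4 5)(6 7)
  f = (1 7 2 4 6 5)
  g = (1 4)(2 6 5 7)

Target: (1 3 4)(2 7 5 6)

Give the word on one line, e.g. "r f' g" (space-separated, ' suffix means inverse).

r f

  after r: (1 3 2)(4 5)(6 7)
  after f: (1 3 4)(2 7 5 6)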